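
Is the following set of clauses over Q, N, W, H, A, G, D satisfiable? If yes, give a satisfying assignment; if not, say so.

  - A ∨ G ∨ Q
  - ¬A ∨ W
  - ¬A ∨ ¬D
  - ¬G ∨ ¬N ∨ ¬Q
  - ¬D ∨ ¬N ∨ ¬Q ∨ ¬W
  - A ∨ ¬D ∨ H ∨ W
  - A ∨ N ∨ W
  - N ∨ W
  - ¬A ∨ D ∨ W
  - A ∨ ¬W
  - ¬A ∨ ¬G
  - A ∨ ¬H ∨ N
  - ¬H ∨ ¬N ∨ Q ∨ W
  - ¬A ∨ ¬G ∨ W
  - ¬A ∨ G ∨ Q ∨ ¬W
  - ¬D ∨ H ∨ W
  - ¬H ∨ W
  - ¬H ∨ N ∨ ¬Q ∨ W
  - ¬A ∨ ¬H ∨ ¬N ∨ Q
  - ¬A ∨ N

Q = False, N = True, W = False, H = False, A = False, G = True, D = False

Set Q = False.
Try N = False:
  (N ∨ W) forces W = True.
  (A ∨ ¬W) forces A = True.
  clause (¬A ∨ N) is falsified — backtrack.
So N = True.
Set W = False.
  then (¬A ∨ W) forces A = False.
  then (¬H ∨ ¬N ∨ Q ∨ W) forces H = False.
  then (¬D ∨ H ∨ W) forces D = False.
  then (A ∨ G ∨ Q) forces G = True.
All clauses satisfied.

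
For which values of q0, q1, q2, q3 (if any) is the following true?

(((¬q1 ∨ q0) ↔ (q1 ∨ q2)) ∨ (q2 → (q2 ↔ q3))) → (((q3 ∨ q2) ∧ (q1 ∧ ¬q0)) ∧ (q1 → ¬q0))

q0 = False, q1 = True, q2 = False, q3 = True

  (((¬q1 ∨ q0) ↔ (q1 ∨ q2)) ∨ (q2 → (q2 ↔ q3))) → (((q3 ∨ q2) ∧ (q1 ∧ ¬q0)) ∧ (q1 → ¬q0)) = True
    ((¬q1 ∨ q0) ↔ (q1 ∨ q2)) ∨ (q2 → (q2 ↔ q3)) = True
      (¬q1 ∨ q0) ↔ (q1 ∨ q2) = False
        ¬q1 ∨ q0 = False
          ¬q1 = False
        q1 ∨ q2 = True
      q2 → (q2 ↔ q3) = True
        q2 ↔ q3 = False
    ((q3 ∨ q2) ∧ (q1 ∧ ¬q0)) ∧ (q1 → ¬q0) = True
      (q3 ∨ q2) ∧ (q1 ∧ ¬q0) = True
        q3 ∨ q2 = True
        q1 ∧ ¬q0 = True
          ¬q0 = True
      q1 → ¬q0 = True
        ¬q0 = True
The formula evaluates to True.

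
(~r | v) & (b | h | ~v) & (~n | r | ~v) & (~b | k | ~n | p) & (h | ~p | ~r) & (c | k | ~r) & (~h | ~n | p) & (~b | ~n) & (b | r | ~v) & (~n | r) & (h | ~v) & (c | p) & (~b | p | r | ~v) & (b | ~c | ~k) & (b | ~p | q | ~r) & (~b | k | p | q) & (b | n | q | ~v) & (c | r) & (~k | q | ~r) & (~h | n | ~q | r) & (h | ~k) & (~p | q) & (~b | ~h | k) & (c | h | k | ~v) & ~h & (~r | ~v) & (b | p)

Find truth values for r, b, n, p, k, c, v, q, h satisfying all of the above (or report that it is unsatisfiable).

r = False, b = True, n = False, p = False, k = False, c = True, v = False, q = True, h = False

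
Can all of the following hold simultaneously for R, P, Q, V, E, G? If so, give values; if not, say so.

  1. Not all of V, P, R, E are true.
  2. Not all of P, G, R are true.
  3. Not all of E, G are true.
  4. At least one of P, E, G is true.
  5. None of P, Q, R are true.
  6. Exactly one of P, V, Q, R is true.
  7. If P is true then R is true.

R=F; P=F; Q=F; V=T; E=T; G=F

  (1) {V, P, R, E}: 2/4 true — not all ✓
  (2) {P, G, R}: 0/3 true — not all ✓
  (3) {E, G}: 1/2 true — not all ✓
  (4) {P, E, G}: 1 true — at least one ✓
  (5) {P, Q, R}: 0 true — none ✓
  (6) {P, V, Q, R}: 1 true — exactly one ✓
  (7) P=F ⇒ R: vacuous ✓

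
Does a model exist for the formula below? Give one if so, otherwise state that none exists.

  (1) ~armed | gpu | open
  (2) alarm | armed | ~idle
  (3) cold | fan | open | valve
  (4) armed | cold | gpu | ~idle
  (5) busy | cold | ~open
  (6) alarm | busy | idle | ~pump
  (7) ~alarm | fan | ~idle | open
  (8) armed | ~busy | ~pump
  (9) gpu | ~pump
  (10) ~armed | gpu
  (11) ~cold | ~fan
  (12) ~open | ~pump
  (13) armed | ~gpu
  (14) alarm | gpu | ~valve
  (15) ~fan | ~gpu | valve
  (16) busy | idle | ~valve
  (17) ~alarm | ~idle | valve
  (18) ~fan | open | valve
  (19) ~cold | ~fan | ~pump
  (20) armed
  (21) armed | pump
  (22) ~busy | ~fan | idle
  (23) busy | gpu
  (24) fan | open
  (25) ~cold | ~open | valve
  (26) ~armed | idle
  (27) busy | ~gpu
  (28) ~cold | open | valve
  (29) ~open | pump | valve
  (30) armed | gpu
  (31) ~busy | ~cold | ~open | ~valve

Unit clause (armed) forces armed = True.
In (~armed | idle) only idle is left, so idle = True.
In (~armed | gpu) only gpu is left, so gpu = True.
In (busy | ~gpu) only busy is left, so busy = True.
Set fan = True.
  then (~cold | ~fan) forces cold = False.
  then (~fan | ~gpu | valve) forces valve = True.
Set pump = False.
Set alarm = False.
Set open = False.
All clauses satisfied.

idle: True, fan: True, armed: True, cold: False, gpu: True, pump: False, alarm: False, valve: True, open: False, busy: True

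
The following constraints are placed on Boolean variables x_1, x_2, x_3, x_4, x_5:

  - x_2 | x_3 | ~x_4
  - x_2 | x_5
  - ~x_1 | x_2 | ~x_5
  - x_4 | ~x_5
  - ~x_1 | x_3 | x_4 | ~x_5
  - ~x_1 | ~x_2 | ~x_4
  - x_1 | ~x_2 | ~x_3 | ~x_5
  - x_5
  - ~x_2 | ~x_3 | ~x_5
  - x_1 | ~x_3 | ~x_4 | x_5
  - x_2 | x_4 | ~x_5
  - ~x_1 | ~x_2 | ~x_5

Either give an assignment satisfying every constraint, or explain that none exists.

x_1 = False, x_2 = False, x_3 = True, x_4 = True, x_5 = True

Unit clause (x_5) forces x_5 = True.
In (x_4 | ~x_5) only x_4 is left, so x_4 = True.
Try x_1 = True:
  (~x_1 | x_2 | ~x_5) forces x_2 = True.
  clause (~x_1 | ~x_2 | ~x_4) is falsified — backtrack.
So x_1 = False.
Set x_2 = False.
  then (x_2 | x_3 | ~x_4) forces x_3 = True.
All clauses satisfied.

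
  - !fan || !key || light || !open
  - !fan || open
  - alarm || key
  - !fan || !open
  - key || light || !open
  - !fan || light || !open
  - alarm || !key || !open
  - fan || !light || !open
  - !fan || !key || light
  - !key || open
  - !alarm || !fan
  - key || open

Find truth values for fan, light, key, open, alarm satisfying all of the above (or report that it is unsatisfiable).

fan = False; light = False; key = True; open = True; alarm = True

Try fan = True:
  (!fan || open) forces open = True.
  clause (!fan || !open) is falsified — backtrack.
So fan = False.
Try light = True:
  (fan || !light || !open) forces open = False.
  (!key || open) forces key = False.
  clause (key || open) is falsified — backtrack.
So light = False.
Set key = True.
  then (!key || open) forces open = True.
  then (alarm || !key || !open) forces alarm = True.
All clauses satisfied.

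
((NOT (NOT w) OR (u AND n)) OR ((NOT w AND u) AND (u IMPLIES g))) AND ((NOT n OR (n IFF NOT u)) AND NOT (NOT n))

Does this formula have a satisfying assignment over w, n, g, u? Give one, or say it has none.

w=T, n=T, g=T, u=F

  (NOT (NOT w) OR (u AND n)) OR ((NOT w AND u) AND (u IMPLIES g)) = True
    NOT (NOT w) OR (u AND n) = True
      NOT (NOT w) = True
        NOT w = False
      u AND n = False
    (NOT w AND u) AND (u IMPLIES g) = False
      NOT w AND u = False
        NOT w = False
      u IMPLIES g = True
  (NOT n OR (n IFF NOT u)) AND NOT (NOT n) = True
    NOT n OR (n IFF NOT u) = True
      NOT n = False
      n IFF NOT u = True
        NOT u = True
    NOT (NOT n) = True
      NOT n = False
Both conjuncts True, so the formula holds.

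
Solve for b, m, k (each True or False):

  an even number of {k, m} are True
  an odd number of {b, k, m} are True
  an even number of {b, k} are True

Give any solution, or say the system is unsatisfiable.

b = True, m = True, k = True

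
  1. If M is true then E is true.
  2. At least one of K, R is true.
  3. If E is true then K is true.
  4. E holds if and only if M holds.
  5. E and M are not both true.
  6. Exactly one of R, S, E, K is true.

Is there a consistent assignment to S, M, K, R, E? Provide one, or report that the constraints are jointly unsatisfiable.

S = False; M = False; K = False; R = True; E = False

  (1) M=F ⇒ E: vacuous ✓
  (2) {K, R}: 1 true — at least one ✓
  (3) E=F ⇒ K: vacuous ✓
  (4) E=F, M=F — same ✓
  (5) E=F, M=F — not both ✓
  (6) {R, S, E, K}: 1 true — exactly one ✓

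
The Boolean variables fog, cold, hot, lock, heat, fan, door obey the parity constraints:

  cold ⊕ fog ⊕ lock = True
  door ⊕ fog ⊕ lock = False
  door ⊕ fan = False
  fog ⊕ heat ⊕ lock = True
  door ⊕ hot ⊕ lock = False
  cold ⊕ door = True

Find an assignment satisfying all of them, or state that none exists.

fog: False, cold: True, hot: False, lock: False, heat: True, fan: False, door: False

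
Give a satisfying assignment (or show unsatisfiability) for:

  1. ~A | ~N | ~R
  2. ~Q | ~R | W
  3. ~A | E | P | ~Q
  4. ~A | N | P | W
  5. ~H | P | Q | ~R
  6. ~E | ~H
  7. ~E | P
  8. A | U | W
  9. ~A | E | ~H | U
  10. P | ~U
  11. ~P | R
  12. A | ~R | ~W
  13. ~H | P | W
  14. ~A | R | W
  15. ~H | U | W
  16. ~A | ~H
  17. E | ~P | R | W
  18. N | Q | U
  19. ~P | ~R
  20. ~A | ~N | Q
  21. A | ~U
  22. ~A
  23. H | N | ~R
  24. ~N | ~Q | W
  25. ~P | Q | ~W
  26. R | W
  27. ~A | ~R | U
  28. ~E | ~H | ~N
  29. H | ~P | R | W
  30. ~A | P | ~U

Unit clause (~A) forces A = False.
In (A | ~U) only ~U is left, so U = False.
In (A | U | W) only W is left, so W = True.
In (A | ~R | ~W) only ~R is left, so R = False.
In (~P | R) only ~P is left, so P = False.
In (~E | P) only ~E is left, so E = False.
Set Q = True.
Set H = False.
Set N = False.
All clauses satisfied.

Q = True, U = False, A = False, H = False, P = False, W = True, R = False, E = False, N = False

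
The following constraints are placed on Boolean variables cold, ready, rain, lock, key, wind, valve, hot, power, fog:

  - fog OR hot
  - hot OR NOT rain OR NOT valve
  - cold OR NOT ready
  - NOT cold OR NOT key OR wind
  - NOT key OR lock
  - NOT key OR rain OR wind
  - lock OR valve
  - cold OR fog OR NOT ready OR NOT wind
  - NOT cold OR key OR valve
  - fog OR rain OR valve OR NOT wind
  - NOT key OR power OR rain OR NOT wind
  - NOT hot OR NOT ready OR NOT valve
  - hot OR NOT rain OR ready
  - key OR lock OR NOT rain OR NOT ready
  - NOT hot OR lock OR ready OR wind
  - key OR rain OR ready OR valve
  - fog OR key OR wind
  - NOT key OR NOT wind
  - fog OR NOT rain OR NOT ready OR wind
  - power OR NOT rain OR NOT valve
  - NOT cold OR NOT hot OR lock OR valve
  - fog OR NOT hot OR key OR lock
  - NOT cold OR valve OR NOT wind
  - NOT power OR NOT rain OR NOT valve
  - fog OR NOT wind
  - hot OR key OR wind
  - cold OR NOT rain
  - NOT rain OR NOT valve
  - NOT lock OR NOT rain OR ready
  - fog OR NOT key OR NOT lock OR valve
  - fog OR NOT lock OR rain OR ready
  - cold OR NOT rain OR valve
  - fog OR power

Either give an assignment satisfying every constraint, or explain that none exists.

Set cold = False.
  then (cold OR NOT ready) forces ready = False.
  then (cold OR NOT rain) forces rain = False.
Set lock = False.
  then (NOT key OR lock) forces key = False.
  then (lock OR valve) forces valve = True.
Try wind = False:
  (NOT hot OR lock OR ready OR wind) forces hot = False.
  clause (hot OR key OR wind) is falsified — backtrack.
So wind = True.
  then (fog OR NOT wind) forces fog = True.
Set hot = True.
Set power = False.
All clauses satisfied.

cold=F, ready=F, rain=F, lock=F, key=F, wind=T, valve=T, hot=T, power=F, fog=T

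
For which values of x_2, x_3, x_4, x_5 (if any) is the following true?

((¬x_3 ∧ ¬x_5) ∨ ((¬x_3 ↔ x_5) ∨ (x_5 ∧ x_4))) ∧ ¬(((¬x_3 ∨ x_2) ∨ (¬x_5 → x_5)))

x_2: False, x_3: True, x_4: False, x_5: False

  (¬x_3 ∧ ¬x_5) ∨ ((¬x_3 ↔ x_5) ∨ (x_5 ∧ x_4)) = True
    ¬x_3 ∧ ¬x_5 = False
      ¬x_3 = False
      ¬x_5 = True
    (¬x_3 ↔ x_5) ∨ (x_5 ∧ x_4) = True
      ¬x_3 ↔ x_5 = True
        ¬x_3 = False
      x_5 ∧ x_4 = False
  ¬(((¬x_3 ∨ x_2) ∨ (¬x_5 → x_5))) = True
    (¬x_3 ∨ x_2) ∨ (¬x_5 → x_5) = False
      ¬x_3 ∨ x_2 = False
        ¬x_3 = False
      ¬x_5 → x_5 = False
        ¬x_5 = True
Both conjuncts True, so the formula holds.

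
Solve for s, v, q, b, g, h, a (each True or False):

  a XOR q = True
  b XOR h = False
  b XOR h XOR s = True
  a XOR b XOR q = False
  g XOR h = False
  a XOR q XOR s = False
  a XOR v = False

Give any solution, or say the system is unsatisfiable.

s=T; v=F; q=T; b=T; g=T; h=T; a=F

a XOR q = F XOR T = True ✓
b XOR h = T XOR T = False ✓
b XOR h XOR s = T XOR T XOR T = True ✓
a XOR b XOR q = F XOR T XOR T = False ✓
g XOR h = T XOR T = False ✓
a XOR q XOR s = F XOR T XOR T = False ✓
a XOR v = F XOR F = False ✓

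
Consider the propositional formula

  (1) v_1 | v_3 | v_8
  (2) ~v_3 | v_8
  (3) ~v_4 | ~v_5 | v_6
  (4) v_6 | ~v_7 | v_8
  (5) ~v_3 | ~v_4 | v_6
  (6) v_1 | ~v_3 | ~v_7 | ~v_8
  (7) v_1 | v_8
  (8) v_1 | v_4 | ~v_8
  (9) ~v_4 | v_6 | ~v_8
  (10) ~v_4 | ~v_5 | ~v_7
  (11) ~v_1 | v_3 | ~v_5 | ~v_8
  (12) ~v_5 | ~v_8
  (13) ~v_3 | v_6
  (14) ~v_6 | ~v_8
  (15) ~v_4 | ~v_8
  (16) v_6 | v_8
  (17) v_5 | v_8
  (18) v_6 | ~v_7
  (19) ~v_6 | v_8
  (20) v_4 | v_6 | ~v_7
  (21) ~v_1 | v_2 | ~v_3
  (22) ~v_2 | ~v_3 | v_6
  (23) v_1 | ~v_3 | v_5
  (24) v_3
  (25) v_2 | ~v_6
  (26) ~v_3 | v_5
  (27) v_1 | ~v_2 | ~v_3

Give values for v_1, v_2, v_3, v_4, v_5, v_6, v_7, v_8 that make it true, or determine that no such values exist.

Case v_3 = True:
  (~v_3 | v_8) forces v_8 = True.
  (~v_5 | ~v_8) forces v_5 = False.
  Clause (~v_3 | v_5) is falsified — contradiction.
Case v_3 = False:
  Clause (v_3) is falsified — contradiction.
Both cases fail, so the formula is unsatisfiable.

No satisfying assignment exists.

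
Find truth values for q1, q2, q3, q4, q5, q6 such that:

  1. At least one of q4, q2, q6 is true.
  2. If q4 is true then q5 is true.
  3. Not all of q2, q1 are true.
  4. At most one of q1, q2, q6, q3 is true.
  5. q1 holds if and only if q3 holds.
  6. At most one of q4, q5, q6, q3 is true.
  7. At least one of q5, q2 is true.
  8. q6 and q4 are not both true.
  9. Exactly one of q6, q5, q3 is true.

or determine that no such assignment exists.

q1 = False, q2 = True, q3 = False, q4 = False, q5 = True, q6 = False

  (1) {q4, q2, q6}: 1 true — at least one ✓
  (2) q4=F ⇒ q5: vacuous ✓
  (3) {q2, q1}: 1/2 true — not all ✓
  (4) {q1, q2, q6, q3}: 1 true — at most one ✓
  (5) q1=F, q3=F — same ✓
  (6) {q4, q5, q6, q3}: 1 true — at most one ✓
  (7) {q5, q2}: 2 true — at least one ✓
  (8) q6=F, q4=F — not both ✓
  (9) {q6, q5, q3}: 1 true — exactly one ✓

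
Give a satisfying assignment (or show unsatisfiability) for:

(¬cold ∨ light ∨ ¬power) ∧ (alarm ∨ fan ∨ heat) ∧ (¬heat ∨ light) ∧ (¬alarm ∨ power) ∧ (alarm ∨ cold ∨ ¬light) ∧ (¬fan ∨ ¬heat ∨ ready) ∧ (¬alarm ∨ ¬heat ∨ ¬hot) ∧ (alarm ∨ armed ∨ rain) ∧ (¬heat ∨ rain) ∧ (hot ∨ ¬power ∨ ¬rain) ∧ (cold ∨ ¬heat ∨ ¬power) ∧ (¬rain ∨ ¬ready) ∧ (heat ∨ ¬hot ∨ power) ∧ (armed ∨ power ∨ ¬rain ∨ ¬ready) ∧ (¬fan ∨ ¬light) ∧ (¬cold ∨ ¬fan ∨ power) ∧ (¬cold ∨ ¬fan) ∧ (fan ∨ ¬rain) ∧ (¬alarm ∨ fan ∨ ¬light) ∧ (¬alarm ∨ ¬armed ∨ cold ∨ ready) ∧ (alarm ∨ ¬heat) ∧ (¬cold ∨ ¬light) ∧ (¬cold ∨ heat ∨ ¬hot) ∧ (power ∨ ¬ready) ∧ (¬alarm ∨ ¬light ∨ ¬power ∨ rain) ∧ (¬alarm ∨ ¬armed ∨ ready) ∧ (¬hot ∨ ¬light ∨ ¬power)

Set alarm = False.
  then (alarm ∨ ¬heat) forces heat = False.
  then (alarm ∨ fan ∨ heat) forces fan = True.
  then (¬fan ∨ ¬light) forces light = False.
  then (¬cold ∨ ¬fan) forces cold = False.
Set ready = False.
Set armed = False.
  then (alarm ∨ armed ∨ rain) forces rain = True.
Set power = False.
  then (heat ∨ ¬hot ∨ power) forces hot = False.
All clauses satisfied.

alarm = False, heat = False, ready = False, armed = False, power = False, light = False, cold = False, fan = True, rain = True, hot = False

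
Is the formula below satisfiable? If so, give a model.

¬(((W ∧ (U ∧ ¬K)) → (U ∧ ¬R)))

U: True; W: True; K: False; R: True

  ¬(((W ∧ (U ∧ ¬K)) → (U ∧ ¬R))) = True
    (W ∧ (U ∧ ¬K)) → (U ∧ ¬R) = False
      W ∧ (U ∧ ¬K) = True
        U ∧ ¬K = True
          ¬K = True
      U ∧ ¬R = False
        ¬R = False
The formula evaluates to True.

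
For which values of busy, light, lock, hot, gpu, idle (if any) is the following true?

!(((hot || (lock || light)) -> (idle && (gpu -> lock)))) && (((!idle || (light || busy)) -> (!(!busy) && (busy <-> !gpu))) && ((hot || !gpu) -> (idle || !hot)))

busy: True, light: False, lock: True, hot: False, gpu: False, idle: False

  !(((hot || (lock || light)) -> (idle && (gpu -> lock)))) = True
    (hot || (lock || light)) -> (idle && (gpu -> lock)) = False
      hot || (lock || light) = True
        lock || light = True
      idle && (gpu -> lock) = False
        gpu -> lock = True
  ((!idle || (light || busy)) -> (!(!busy) && (busy <-> !gpu))) && ((hot || !gpu) -> (idle || !hot)) = True
    (!idle || (light || busy)) -> (!(!busy) && (busy <-> !gpu)) = True
      !idle || (light || busy) = True
        !idle = True
        light || busy = True
      !(!busy) && (busy <-> !gpu) = True
        !(!busy) = True
          !busy = False
        busy <-> !gpu = True
          !gpu = True
    (hot || !gpu) -> (idle || !hot) = True
      hot || !gpu = True
        !gpu = True
      idle || !hot = True
        !hot = True
Both conjuncts True, so the formula holds.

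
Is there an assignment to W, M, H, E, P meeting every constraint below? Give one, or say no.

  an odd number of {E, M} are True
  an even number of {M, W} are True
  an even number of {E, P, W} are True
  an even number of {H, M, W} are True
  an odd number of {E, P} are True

W: True, M: True, H: False, E: False, P: True

{E, M}: 1 true → odd ✓
{M, W}: 2 true → even ✓
{E, P, W}: 2 true → even ✓
{H, M, W}: 2 true → even ✓
{E, P}: 1 true → odd ✓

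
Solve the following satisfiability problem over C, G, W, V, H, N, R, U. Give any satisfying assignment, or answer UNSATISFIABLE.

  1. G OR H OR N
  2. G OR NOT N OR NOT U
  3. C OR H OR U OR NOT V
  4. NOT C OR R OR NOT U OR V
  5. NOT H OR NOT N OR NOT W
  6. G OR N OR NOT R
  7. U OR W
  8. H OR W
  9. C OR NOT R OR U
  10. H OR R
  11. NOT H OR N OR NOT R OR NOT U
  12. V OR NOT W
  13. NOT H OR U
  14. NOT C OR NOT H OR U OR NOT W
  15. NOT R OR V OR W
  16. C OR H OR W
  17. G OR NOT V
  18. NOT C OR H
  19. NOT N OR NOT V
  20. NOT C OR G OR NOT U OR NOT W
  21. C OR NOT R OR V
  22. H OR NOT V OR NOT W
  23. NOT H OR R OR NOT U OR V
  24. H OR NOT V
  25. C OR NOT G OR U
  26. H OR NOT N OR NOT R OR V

Set C = False.
Set G = True.
  then (C OR NOT G OR U) forces U = True.
Set W = False.
  then (H OR W) forces H = True.
Set V = True.
  then (NOT N OR NOT V) forces N = False.
  then (NOT H OR N OR NOT R OR NOT U) forces R = False.
All clauses satisfied.

C = False; G = True; W = False; V = True; H = True; N = False; R = False; U = True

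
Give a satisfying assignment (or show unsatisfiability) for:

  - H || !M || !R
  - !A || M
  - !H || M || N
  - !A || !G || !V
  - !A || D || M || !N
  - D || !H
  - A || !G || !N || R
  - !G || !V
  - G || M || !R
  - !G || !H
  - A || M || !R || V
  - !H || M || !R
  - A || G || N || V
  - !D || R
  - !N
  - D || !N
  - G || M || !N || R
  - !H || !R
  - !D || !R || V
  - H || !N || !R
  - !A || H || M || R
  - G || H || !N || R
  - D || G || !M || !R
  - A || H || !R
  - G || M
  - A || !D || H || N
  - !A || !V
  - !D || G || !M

M: False, A: False, G: True, R: False, N: False, D: False, H: False, V: False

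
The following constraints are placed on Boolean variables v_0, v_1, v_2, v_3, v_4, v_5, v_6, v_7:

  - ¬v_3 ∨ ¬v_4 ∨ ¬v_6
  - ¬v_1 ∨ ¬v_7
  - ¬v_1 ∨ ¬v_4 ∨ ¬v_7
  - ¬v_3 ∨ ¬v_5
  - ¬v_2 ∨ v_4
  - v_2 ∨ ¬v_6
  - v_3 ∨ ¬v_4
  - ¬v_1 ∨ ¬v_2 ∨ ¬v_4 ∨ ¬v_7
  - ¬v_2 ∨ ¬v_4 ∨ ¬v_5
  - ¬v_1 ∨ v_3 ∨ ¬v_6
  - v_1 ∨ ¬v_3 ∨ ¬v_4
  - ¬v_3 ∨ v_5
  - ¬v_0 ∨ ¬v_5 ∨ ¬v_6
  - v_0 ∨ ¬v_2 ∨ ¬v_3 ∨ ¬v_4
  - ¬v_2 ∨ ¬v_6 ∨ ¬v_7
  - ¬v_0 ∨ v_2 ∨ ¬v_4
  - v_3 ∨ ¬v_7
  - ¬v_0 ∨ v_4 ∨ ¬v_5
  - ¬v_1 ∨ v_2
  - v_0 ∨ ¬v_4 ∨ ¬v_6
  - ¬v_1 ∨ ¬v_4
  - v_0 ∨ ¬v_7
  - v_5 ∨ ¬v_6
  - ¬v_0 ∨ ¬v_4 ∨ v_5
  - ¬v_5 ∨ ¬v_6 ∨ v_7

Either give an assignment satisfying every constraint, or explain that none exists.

v_0=T; v_1=F; v_2=F; v_3=F; v_4=F; v_5=F; v_6=F; v_7=F

Set v_0 = True.
Set v_1 = False.
Try v_2 = True:
  (¬v_2 ∨ v_4) forces v_4 = True.
  (v_3 ∨ ¬v_4) forces v_3 = True.
  clause (v_1 ∨ ¬v_3 ∨ ¬v_4) is falsified — backtrack.
So v_2 = False.
  then (v_2 ∨ ¬v_6) forces v_6 = False.
  then (¬v_0 ∨ v_2 ∨ ¬v_4) forces v_4 = False.
  then (¬v_0 ∨ v_4 ∨ ¬v_5) forces v_5 = False.
  then (¬v_3 ∨ v_5) forces v_3 = False.
  then (v_3 ∨ ¬v_7) forces v_7 = False.
All clauses satisfied.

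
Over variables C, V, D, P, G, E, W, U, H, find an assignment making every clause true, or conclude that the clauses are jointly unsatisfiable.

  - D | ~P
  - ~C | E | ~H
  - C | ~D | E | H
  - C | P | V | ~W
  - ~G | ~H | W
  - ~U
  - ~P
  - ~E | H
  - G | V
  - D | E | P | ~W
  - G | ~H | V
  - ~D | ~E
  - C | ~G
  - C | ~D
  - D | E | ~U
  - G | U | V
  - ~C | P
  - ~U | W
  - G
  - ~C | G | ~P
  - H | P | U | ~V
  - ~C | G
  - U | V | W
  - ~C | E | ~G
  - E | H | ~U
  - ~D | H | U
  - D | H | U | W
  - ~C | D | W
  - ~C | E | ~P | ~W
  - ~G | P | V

The formula is unsatisfiable.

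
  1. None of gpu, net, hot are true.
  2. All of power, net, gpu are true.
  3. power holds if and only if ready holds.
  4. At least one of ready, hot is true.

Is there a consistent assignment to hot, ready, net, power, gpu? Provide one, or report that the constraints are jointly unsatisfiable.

Unsatisfiable — no assignment works.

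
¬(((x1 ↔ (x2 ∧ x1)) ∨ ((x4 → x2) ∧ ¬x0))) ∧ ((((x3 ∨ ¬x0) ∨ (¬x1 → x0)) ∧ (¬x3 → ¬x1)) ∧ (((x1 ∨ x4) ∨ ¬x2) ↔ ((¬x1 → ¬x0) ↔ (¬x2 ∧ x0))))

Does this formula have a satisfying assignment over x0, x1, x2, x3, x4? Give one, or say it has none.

x0: True, x1: True, x2: False, x3: True, x4: True

  ¬(((x1 ↔ (x2 ∧ x1)) ∨ ((x4 → x2) ∧ ¬x0))) = True
    (x1 ↔ (x2 ∧ x1)) ∨ ((x4 → x2) ∧ ¬x0) = False
      x1 ↔ (x2 ∧ x1) = False
        x2 ∧ x1 = False
      (x4 → x2) ∧ ¬x0 = False
        x4 → x2 = False
        ¬x0 = False
  (((x3 ∨ ¬x0) ∨ (¬x1 → x0)) ∧ (¬x3 → ¬x1)) ∧ (((x1 ∨ x4) ∨ ¬x2) ↔ ((¬x1 → ¬x0) ↔ (¬x2 ∧ x0))) = True
    ((x3 ∨ ¬x0) ∨ (¬x1 → x0)) ∧ (¬x3 → ¬x1) = True
      (x3 ∨ ¬x0) ∨ (¬x1 → x0) = True
        x3 ∨ ¬x0 = True
          ¬x0 = False
        ¬x1 → x0 = True
          ¬x1 = False
      ¬x3 → ¬x1 = True
        ¬x3 = False
        ¬x1 = False
    ((x1 ∨ x4) ∨ ¬x2) ↔ ((¬x1 → ¬x0) ↔ (¬x2 ∧ x0)) = True
      (x1 ∨ x4) ∨ ¬x2 = True
        x1 ∨ x4 = True
        ¬x2 = True
      (¬x1 → ¬x0) ↔ (¬x2 ∧ x0) = True
        ¬x1 → ¬x0 = True
          ¬x1 = False
          ¬x0 = False
        ¬x2 ∧ x0 = True
          ¬x2 = True
Both conjuncts True, so the formula holds.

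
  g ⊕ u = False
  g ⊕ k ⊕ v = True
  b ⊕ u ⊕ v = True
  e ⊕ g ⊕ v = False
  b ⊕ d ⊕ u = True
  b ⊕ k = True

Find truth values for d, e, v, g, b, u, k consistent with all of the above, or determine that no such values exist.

UNSATISFIABLE

Adding constraints 1, 2, 3, 6 mod 2: every variable appears an even number of times on the left, so the left side is 0.
But the right sides sum to 1 (mod 2). 0 ≠ 1 — the system is inconsistent.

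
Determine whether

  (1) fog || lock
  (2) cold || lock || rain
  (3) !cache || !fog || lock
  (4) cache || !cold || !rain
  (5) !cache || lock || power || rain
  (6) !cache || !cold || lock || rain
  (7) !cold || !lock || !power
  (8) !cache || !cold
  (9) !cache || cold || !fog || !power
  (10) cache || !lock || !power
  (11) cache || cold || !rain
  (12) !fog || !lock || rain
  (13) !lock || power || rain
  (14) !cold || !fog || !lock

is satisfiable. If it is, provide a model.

cache = True; power = True; fog = False; rain = True; lock = True; cold = False

Set cache = True.
  then (!cache || !cold) forces cold = False.
Set power = True.
  then (!cache || cold || !fog || !power) forces fog = False.
  then (fog || lock) forces lock = True.
Set rain = True.
All clauses satisfied.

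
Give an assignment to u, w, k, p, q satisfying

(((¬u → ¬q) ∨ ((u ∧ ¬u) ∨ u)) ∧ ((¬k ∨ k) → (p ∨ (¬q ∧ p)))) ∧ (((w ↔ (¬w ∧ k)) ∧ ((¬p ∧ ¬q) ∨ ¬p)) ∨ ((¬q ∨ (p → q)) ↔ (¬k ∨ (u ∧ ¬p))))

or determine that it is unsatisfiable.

u = True, w = False, k = False, p = True, q = True

  ((¬u → ¬q) ∨ ((u ∧ ¬u) ∨ u)) ∧ ((¬k ∨ k) → (p ∨ (¬q ∧ p))) = True
    (¬u → ¬q) ∨ ((u ∧ ¬u) ∨ u) = True
      ¬u → ¬q = True
        ¬u = False
        ¬q = False
      (u ∧ ¬u) ∨ u = True
        u ∧ ¬u = False
          ¬u = False
    (¬k ∨ k) → (p ∨ (¬q ∧ p)) = True
      ¬k ∨ k = True
        ¬k = True
      p ∨ (¬q ∧ p) = True
        ¬q ∧ p = False
          ¬q = False
  ((w ↔ (¬w ∧ k)) ∧ ((¬p ∧ ¬q) ∨ ¬p)) ∨ ((¬q ∨ (p → q)) ↔ (¬k ∨ (u ∧ ¬p))) = True
    (w ↔ (¬w ∧ k)) ∧ ((¬p ∧ ¬q) ∨ ¬p) = False
      w ↔ (¬w ∧ k) = True
        ¬w ∧ k = False
          ¬w = True
      (¬p ∧ ¬q) ∨ ¬p = False
        ¬p ∧ ¬q = False
          ¬p = False
          ¬q = False
        ¬p = False
    (¬q ∨ (p → q)) ↔ (¬k ∨ (u ∧ ¬p)) = True
      ¬q ∨ (p → q) = True
        ¬q = False
        p → q = True
      ¬k ∨ (u ∧ ¬p) = True
        ¬k = True
        u ∧ ¬p = False
          ¬p = False
Both conjuncts True, so the formula holds.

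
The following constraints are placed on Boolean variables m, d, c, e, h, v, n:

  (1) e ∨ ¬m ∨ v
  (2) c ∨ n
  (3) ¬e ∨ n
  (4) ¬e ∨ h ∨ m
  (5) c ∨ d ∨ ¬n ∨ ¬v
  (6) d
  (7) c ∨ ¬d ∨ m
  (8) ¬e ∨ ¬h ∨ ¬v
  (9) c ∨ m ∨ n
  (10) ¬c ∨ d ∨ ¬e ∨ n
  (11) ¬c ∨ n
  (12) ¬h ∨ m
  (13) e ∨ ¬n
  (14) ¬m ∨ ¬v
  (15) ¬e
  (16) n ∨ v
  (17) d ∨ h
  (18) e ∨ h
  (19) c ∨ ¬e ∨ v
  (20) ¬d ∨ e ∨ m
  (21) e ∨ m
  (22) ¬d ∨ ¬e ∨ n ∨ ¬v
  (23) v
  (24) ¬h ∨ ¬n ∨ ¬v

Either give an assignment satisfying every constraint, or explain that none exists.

No satisfying assignment exists.

Case d = True:
  (¬e) forces e = False.
  (e ∨ ¬n) forces n = False.
  (c ∨ n) forces c = True.
  Clause (¬c ∨ n) is falsified — contradiction.
Case d = False:
  Clause (d) is falsified — contradiction.
Both cases fail, so the formula is unsatisfiable.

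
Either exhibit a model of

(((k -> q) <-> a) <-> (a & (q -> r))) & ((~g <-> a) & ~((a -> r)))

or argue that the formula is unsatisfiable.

q = False, k = False, r = False, a = True, g = False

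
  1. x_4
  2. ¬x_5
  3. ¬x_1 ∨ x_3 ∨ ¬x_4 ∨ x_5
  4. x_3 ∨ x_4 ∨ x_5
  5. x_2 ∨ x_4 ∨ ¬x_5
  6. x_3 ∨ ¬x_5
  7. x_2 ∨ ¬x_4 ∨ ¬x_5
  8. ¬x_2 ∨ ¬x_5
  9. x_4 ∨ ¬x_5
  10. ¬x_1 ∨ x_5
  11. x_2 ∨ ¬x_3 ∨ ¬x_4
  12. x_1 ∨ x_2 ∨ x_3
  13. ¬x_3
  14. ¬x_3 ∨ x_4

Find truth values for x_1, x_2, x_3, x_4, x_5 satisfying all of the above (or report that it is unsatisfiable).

Unit clause (x_4) forces x_4 = True.
Unit clause (¬x_5) forces x_5 = False.
In (¬x_1 ∨ x_5) only ¬x_1 is left, so x_1 = False.
Unit clause (¬x_3) forces x_3 = False.
In (x_1 ∨ x_2 ∨ x_3) only x_2 is left, so x_2 = True.
All clauses satisfied.

x_1 = False, x_2 = True, x_3 = False, x_4 = True, x_5 = False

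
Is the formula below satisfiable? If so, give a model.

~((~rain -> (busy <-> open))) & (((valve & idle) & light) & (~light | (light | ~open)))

busy = True, light = True, rain = False, idle = True, valve = True, open = False

  ~((~rain -> (busy <-> open))) = True
    ~rain -> (busy <-> open) = False
      ~rain = True
      busy <-> open = False
  ((valve & idle) & light) & (~light | (light | ~open)) = True
    (valve & idle) & light = True
      valve & idle = True
    ~light | (light | ~open) = True
      ~light = False
      light | ~open = True
        ~open = True
Both conjuncts True, so the formula holds.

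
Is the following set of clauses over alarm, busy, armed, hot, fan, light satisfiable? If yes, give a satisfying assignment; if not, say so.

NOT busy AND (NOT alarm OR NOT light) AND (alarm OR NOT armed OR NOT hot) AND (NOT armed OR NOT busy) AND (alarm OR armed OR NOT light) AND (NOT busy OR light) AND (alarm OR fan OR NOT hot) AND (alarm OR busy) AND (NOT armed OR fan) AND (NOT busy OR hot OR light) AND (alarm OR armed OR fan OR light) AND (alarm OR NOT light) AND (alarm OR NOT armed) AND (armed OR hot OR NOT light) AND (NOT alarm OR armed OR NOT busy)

Unit clause (NOT busy) forces busy = False.
In (alarm OR busy) only alarm is left, so alarm = True.
In (NOT alarm OR NOT light) only NOT light is left, so light = False.
Set armed = False.
Set hot = False.
Set fan = False.
All clauses satisfied.

alarm = True, busy = False, armed = False, hot = False, fan = False, light = False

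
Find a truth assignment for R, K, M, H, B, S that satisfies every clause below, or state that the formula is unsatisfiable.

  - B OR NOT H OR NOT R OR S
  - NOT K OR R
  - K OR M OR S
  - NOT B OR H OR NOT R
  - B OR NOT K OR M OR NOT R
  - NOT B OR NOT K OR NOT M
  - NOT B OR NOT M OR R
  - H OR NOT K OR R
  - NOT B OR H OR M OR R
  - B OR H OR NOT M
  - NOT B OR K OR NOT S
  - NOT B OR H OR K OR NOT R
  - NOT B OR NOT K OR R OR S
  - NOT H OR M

R = True, K = False, M = True, H = True, B = False, S = True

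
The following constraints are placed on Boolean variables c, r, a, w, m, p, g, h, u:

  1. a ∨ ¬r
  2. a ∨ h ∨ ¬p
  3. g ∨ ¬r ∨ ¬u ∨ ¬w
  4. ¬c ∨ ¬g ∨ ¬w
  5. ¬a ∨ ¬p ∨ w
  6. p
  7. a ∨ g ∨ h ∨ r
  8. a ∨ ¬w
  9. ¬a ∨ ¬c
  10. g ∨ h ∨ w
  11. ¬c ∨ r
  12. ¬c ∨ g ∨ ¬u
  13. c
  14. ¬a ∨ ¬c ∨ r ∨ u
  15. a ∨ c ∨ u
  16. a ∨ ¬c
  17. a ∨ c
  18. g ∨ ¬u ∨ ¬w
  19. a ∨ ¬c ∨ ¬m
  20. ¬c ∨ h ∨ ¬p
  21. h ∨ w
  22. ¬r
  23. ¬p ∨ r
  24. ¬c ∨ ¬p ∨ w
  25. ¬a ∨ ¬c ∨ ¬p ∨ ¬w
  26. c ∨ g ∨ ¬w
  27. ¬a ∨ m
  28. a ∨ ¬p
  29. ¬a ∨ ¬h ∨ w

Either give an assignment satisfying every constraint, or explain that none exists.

Case r = True:
  Clause (¬r) is falsified — contradiction.
Case r = False:
  (p) forces p = True.
  Clause (¬p ∨ r) is falsified — contradiction.
Both cases fail, so the formula is unsatisfiable.

Unsatisfiable — no assignment works.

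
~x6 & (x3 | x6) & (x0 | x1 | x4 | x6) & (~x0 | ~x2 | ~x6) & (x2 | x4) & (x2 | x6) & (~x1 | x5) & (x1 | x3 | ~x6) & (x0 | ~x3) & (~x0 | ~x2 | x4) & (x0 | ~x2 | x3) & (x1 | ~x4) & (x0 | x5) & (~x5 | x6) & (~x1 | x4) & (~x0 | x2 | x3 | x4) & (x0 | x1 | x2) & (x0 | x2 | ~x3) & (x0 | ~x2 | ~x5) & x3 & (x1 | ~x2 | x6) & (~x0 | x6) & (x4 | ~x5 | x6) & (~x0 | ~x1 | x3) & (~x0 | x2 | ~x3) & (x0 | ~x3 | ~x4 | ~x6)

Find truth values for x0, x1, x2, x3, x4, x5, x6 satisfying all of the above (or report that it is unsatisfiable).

No satisfying assignment exists.

Case x0 = True:
  (~x6) forces x6 = False.
  Clause (~x0 | x6) is falsified — contradiction.
Case x0 = False:
  (~x6) forces x6 = False.
  (x3 | x6) forces x3 = True.
  Clause (x0 | ~x3) is falsified — contradiction.
Both cases fail, so the formula is unsatisfiable.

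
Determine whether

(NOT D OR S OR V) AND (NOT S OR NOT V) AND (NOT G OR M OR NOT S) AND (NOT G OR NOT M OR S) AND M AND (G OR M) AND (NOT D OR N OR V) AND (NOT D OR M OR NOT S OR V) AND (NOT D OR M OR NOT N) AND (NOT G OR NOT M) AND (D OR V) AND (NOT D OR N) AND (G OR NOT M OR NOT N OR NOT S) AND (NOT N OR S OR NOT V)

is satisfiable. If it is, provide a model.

Unit clause (M) forces M = True.
In (NOT G OR NOT M) only NOT G is left, so G = False.
Set D = False.
  then (D OR V) forces V = True.
  then (NOT S OR NOT V) forces S = False.
  then (NOT N OR S OR NOT V) forces N = False.
All clauses satisfied.

D = False, S = False, M = True, N = False, G = False, V = True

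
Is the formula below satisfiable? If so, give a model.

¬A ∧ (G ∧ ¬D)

D: False; G: True; A: False

  ¬A = True
  G ∧ ¬D = True
    ¬D = True
Both conjuncts True, so the formula holds.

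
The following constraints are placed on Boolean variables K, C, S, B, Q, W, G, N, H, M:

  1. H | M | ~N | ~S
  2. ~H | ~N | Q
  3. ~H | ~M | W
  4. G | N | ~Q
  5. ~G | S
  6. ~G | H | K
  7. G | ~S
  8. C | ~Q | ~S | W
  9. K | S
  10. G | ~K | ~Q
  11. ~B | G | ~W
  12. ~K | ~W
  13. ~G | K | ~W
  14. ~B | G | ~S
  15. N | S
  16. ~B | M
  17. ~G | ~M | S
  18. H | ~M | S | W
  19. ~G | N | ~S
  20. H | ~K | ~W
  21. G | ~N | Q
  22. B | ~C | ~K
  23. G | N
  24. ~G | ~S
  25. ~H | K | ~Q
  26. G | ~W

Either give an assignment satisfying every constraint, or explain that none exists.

No satisfying assignment exists.

Case S = True:
  (G | ~S) forces G = True.
  Clause (~G | ~S) is falsified — contradiction.
Case S = False:
  (~G | S) forces G = False.
  (K | S) forces K = True.
  (G | ~K | ~Q) forces Q = False.
  (~K | ~W) forces W = False.
  (N | S) forces N = True.
  Clause (G | ~N | Q) is falsified — contradiction.
Both cases fail, so the formula is unsatisfiable.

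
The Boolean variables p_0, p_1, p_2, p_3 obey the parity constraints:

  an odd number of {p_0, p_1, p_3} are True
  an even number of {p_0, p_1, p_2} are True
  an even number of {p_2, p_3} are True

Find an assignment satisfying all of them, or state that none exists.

Adding constraints 1, 2, 3 mod 2: every variable appears an even number of times on the left, so the left side is 0.
But the right sides sum to 1 (mod 2). 0 ≠ 1 — the system is inconsistent.

Unsatisfiable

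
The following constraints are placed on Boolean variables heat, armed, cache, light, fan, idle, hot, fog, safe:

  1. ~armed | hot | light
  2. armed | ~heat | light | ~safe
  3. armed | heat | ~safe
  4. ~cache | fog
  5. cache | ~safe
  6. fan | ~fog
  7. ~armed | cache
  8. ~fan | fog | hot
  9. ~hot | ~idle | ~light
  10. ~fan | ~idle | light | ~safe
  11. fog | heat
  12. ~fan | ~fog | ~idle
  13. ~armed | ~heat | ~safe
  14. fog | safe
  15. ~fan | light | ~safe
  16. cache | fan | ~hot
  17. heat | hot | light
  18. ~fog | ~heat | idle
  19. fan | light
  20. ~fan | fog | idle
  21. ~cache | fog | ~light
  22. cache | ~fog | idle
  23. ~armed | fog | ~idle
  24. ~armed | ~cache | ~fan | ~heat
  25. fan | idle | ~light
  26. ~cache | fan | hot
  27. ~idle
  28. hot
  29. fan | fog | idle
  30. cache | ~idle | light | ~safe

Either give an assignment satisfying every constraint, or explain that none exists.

Unit clause (~idle) forces idle = False.
Unit clause (hot) forces hot = True.
Try heat = True:
  (~fog | ~heat | idle) forces fog = False.
  (~cache | fog) forces cache = False.
  (cache | ~safe) forces safe = False.
  clause (fog | safe) is falsified — backtrack.
So heat = False.
  then (fog | heat) forces fog = True.
  then (cache | ~fog | idle) forces cache = True.
  then (fan | ~fog) forces fan = True.
Set armed = True.
Set light = True.
Set safe = False.
All clauses satisfied.

heat=F, armed=T, cache=T, light=T, fan=T, idle=F, hot=T, fog=T, safe=F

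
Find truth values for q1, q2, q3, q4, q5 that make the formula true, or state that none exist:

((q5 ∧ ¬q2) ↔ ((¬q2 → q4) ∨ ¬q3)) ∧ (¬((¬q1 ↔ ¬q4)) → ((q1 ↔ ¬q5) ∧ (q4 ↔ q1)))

q1 = False; q2 = False; q3 = True; q4 = False; q5 = False

  (q5 ∧ ¬q2) ↔ ((¬q2 → q4) ∨ ¬q3) = True
    q5 ∧ ¬q2 = False
      ¬q2 = True
    (¬q2 → q4) ∨ ¬q3 = False
      ¬q2 → q4 = False
        ¬q2 = True
      ¬q3 = False
  ¬((¬q1 ↔ ¬q4)) → ((q1 ↔ ¬q5) ∧ (q4 ↔ q1)) = True
    ¬((¬q1 ↔ ¬q4)) = False
      ¬q1 ↔ ¬q4 = True
        ¬q1 = True
        ¬q4 = True
    (q1 ↔ ¬q5) ∧ (q4 ↔ q1) = False
      q1 ↔ ¬q5 = False
        ¬q5 = True
      q4 ↔ q1 = True
Both conjuncts True, so the formula holds.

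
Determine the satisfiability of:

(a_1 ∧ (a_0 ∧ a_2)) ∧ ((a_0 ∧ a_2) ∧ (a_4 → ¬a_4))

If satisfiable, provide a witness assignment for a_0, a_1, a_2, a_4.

a_0=T, a_1=T, a_2=T, a_4=F

  a_1 ∧ (a_0 ∧ a_2) = True
    a_0 ∧ a_2 = True
  (a_0 ∧ a_2) ∧ (a_4 → ¬a_4) = True
    a_0 ∧ a_2 = True
    a_4 → ¬a_4 = True
      ¬a_4 = True
Both conjuncts True, so the formula holds.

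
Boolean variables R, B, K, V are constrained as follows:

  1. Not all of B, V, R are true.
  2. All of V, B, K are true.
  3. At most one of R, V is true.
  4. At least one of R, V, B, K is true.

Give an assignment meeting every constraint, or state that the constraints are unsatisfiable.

R = False, B = True, K = True, V = True

  (1) {B, V, R}: 2/3 true — not all ✓
  (2) {V, B, K}: all 3 true ✓
  (3) {R, V}: 1 true — at most one ✓
  (4) {R, V, B, K}: 3 true — at least one ✓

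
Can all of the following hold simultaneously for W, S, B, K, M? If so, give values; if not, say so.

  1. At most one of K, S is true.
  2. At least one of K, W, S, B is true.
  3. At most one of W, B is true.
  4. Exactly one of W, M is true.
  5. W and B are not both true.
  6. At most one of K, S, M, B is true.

W = True, S = True, B = False, K = False, M = False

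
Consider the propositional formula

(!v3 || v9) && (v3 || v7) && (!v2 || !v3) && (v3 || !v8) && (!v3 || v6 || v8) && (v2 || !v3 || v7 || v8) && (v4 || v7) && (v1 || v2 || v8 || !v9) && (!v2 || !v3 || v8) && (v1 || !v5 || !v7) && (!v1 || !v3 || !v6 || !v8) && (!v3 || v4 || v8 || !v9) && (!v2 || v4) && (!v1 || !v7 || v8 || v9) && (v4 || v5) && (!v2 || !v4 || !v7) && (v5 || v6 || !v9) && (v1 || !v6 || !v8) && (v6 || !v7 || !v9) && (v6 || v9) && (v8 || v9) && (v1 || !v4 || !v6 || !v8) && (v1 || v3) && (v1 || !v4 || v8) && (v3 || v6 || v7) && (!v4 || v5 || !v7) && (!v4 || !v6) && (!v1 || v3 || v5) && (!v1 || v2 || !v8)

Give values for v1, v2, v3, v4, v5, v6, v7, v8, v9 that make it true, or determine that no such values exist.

Set v1 = True.
Try v2 = True:
  (!v2 || !v3) forces v3 = False.
  (v3 || v7) forces v7 = True.
  (v3 || !v8) forces v8 = False.
  (!v2 || v4) forces v4 = True.
  clause (!v2 || !v4 || !v7) is falsified — backtrack.
So v2 = False.
  then (!v1 || v2 || !v8) forces v8 = False.
  then (v8 || v9) forces v9 = True.
Set v3 = False.
  then (v3 || v7) forces v7 = True.
  then (v6 || !v7 || !v9) forces v6 = True.
  then (!v4 || !v6) forces v4 = False.
  then (!v1 || v3 || v5) forces v5 = True.
All clauses satisfied.

v1: True, v2: False, v3: False, v4: False, v5: True, v6: True, v7: True, v8: False, v9: True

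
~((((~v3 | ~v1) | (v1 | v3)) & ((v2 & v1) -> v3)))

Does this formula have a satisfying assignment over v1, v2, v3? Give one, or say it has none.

v1 = True, v2 = True, v3 = False

  ~((((~v3 | ~v1) | (v1 | v3)) & ((v2 & v1) -> v3))) = True
    ((~v3 | ~v1) | (v1 | v3)) & ((v2 & v1) -> v3) = False
      (~v3 | ~v1) | (v1 | v3) = True
        ~v3 | ~v1 = True
          ~v3 = True
          ~v1 = False
        v1 | v3 = True
      (v2 & v1) -> v3 = False
        v2 & v1 = True
The formula evaluates to True.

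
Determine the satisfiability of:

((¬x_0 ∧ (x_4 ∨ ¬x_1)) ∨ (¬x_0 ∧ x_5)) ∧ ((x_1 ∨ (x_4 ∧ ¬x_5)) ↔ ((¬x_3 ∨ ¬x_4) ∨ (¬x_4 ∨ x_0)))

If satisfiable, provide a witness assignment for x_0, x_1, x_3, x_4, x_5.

x_0: False; x_1: False; x_3: False; x_4: True; x_5: False

  (¬x_0 ∧ (x_4 ∨ ¬x_1)) ∨ (¬x_0 ∧ x_5) = True
    ¬x_0 ∧ (x_4 ∨ ¬x_1) = True
      ¬x_0 = True
      x_4 ∨ ¬x_1 = True
        ¬x_1 = True
    ¬x_0 ∧ x_5 = False
      ¬x_0 = True
  (x_1 ∨ (x_4 ∧ ¬x_5)) ↔ ((¬x_3 ∨ ¬x_4) ∨ (¬x_4 ∨ x_0)) = True
    x_1 ∨ (x_4 ∧ ¬x_5) = True
      x_4 ∧ ¬x_5 = True
        ¬x_5 = True
    (¬x_3 ∨ ¬x_4) ∨ (¬x_4 ∨ x_0) = True
      ¬x_3 ∨ ¬x_4 = True
        ¬x_3 = True
        ¬x_4 = False
      ¬x_4 ∨ x_0 = False
        ¬x_4 = False
Both conjuncts True, so the formula holds.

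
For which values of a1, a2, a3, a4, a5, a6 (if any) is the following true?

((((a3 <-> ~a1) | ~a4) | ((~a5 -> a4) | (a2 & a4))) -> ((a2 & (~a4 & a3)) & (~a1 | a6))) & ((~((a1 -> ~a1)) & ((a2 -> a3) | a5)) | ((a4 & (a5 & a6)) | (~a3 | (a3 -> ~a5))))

a1 = False, a2 = True, a3 = True, a4 = False, a5 = False, a6 = True

  (((a3 <-> ~a1) | ~a4) | ((~a5 -> a4) | (a2 & a4))) -> ((a2 & (~a4 & a3)) & (~a1 | a6)) = True
    ((a3 <-> ~a1) | ~a4) | ((~a5 -> a4) | (a2 & a4)) = True
      (a3 <-> ~a1) | ~a4 = True
        a3 <-> ~a1 = True
          ~a1 = True
        ~a4 = True
      (~a5 -> a4) | (a2 & a4) = False
        ~a5 -> a4 = False
          ~a5 = True
        a2 & a4 = False
    (a2 & (~a4 & a3)) & (~a1 | a6) = True
      a2 & (~a4 & a3) = True
        ~a4 & a3 = True
          ~a4 = True
      ~a1 | a6 = True
        ~a1 = True
  (~((a1 -> ~a1)) & ((a2 -> a3) | a5)) | ((a4 & (a5 & a6)) | (~a3 | (a3 -> ~a5))) = True
    ~((a1 -> ~a1)) & ((a2 -> a3) | a5) = False
      ~((a1 -> ~a1)) = False
        a1 -> ~a1 = True
          ~a1 = True
      (a2 -> a3) | a5 = True
        a2 -> a3 = True
    (a4 & (a5 & a6)) | (~a3 | (a3 -> ~a5)) = True
      a4 & (a5 & a6) = False
        a5 & a6 = False
      ~a3 | (a3 -> ~a5) = True
        ~a3 = False
        a3 -> ~a5 = True
          ~a5 = True
Both conjuncts True, so the formula holds.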